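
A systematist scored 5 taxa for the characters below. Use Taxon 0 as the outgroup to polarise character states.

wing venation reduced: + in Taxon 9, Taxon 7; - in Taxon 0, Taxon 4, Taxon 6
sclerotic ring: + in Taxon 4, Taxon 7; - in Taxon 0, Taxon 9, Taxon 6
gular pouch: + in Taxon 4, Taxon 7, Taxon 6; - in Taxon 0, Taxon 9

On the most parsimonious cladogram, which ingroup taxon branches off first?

The outgroup has state '-' for every character, so '+' is the derived state throughout.
wing venation reduced (state '+') occurs in Taxon 7 and Taxon 9 but conflicts with the nesting implied by the other characters — most parsimoniously interpreted as homoplasy.
Only Taxon 4 and Taxon 7 show the derived state '+' for sclerotic ring, supporting them as a clade.
gular pouch (derived state '+') is shared by Taxon 4, Taxon 6, and Taxon 7 — a synapomorphy uniting that clade.
Most parsimonious ingroup topology: (((Taxon 4,Taxon 7),Taxon 6),Taxon 9).
Taxon 9 is sister to the clade containing all other ingroup taxa, so it is the earliest-diverging (most basal) ingroup lineage.

Taxon 9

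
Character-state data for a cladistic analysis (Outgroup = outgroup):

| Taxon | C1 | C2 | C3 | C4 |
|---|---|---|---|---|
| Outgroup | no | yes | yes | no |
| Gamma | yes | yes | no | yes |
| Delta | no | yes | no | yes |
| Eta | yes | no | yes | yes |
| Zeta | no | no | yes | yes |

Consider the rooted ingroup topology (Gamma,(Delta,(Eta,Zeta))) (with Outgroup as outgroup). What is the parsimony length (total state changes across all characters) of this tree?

6

Map each character onto (Gamma,(Delta,(Eta,Zeta))) (rooted by Outgroup) and count the minimum state changes it requires (Fitch parsimony):
C1: 2; C2: 1; C3: 2; C4: 1.
Total tree length = 6.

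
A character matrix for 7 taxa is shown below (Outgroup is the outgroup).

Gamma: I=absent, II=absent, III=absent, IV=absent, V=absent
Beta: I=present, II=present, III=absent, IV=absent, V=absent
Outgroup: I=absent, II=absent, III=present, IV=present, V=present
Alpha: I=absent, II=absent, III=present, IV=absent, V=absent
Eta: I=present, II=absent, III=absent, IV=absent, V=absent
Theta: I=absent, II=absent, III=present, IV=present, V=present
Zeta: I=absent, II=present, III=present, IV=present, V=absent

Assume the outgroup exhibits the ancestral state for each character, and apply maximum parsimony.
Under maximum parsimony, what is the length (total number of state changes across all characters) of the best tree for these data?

6

Character polarity is set by the outgroup: the derived state is whichever differs from the outgroup's state, so for III, IV, V the derived state is 'absent', and for the remaining characters it is 'present'.
I (derived state 'present') is shared by Beta and Eta — a synapomorphy uniting that clade.
II (state 'present') occurs in Beta and Zeta but conflicts with the nesting implied by the other characters — most parsimoniously interpreted as homoplasy.
Only Beta, Eta, and Gamma show the derived state 'absent' for III, supporting them as a clade.
IV: derived state 'absent' in Alpha, Beta, Eta, and Gamma only — synapomorphy for {Alpha, Beta, Eta, Gamma}.
V: derived state 'absent' in Alpha, Beta, Eta, Gamma, and Zeta only — synapomorphy for {Alpha, Beta, Eta, Gamma, Zeta}.
Most parsimonious ingroup topology: (((Alpha,(Gamma,(Eta,Beta))),Zeta),Theta).
Changes per character on this tree: I: 1; II: 2; III: 1; IV: 1; V: 1.
Total = 6.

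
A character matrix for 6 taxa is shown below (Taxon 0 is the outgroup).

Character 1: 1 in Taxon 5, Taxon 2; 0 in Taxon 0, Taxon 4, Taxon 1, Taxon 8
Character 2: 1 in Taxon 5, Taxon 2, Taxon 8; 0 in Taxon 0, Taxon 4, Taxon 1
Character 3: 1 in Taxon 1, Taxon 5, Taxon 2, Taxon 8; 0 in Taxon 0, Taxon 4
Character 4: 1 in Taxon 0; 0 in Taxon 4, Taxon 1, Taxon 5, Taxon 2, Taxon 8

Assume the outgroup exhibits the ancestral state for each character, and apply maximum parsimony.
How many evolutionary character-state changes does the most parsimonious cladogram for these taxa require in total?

Character polarity is set by the outgroup: the derived state is whichever differs from the outgroup's state, so for Character 4 the derived state is '0', and for the remaining characters it is '1'.
Only Taxon 2 and Taxon 5 show the derived state '1' for Character 1, supporting them as a clade.
Only Taxon 2, Taxon 5, and Taxon 8 show the derived state '1' for Character 2, supporting them as a clade.
Character 3: derived state '1' in Taxon 1, Taxon 2, Taxon 5, and Taxon 8 only — synapomorphy for {Taxon 1, Taxon 2, Taxon 5, Taxon 8}.
Character 4 (derived state '0') is shared by all ingroup taxa — unites the whole ingroup.
Most parsimonious ingroup topology: (Taxon 4,(Taxon 1,((Taxon 5,Taxon 2),Taxon 8))).
Changes per character on this tree: Character 1: 1; Character 2: 1; Character 3: 1; Character 4: 1.
Total = 4.

4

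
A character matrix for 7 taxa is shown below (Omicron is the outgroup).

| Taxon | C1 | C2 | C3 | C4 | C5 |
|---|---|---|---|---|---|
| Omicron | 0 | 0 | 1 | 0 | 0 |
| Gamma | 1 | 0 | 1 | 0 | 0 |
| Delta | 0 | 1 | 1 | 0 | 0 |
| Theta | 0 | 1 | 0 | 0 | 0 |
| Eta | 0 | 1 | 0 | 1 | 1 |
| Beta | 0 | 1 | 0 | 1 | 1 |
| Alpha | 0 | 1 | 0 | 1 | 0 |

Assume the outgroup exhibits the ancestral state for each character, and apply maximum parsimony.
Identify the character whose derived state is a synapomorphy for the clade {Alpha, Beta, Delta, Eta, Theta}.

C2

Character polarity is set by the outgroup: the derived state is whichever differs from the outgroup's state, so for C3 the derived state is '0', and for the remaining characters it is '1'.
C1: derived state '1' in Gamma only — an autapomorphy, so it tells us nothing about relationships among taxa.
C2 (derived state '1') is shared by Alpha, Beta, Delta, Eta, and Theta — a synapomorphy uniting that clade.
Only Alpha, Beta, Eta, and Theta show the derived state '0' for C3, supporting them as a clade.
C4 (derived state '1') is shared by Alpha, Beta, and Eta — a synapomorphy uniting that clade.
Only Beta and Eta show the derived state '1' for C5, supporting them as a clade.
Most parsimonious ingroup topology: ((Delta,((Alpha,(Beta,Eta)),Theta)),Gamma).
The clade {Alpha, Beta, Delta, Eta, Theta} is supported by C2: its derived state '1' occurs in exactly those taxa and in no other taxon (including the outgroup).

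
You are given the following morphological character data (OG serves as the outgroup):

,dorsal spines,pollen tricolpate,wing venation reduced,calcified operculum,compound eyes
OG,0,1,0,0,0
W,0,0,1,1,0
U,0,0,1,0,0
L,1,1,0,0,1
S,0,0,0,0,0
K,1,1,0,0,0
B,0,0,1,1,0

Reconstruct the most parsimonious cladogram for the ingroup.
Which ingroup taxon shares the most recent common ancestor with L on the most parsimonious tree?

K

Character polarity is set by the outgroup: the derived state is whichever differs from the outgroup's state, so for pollen tricolpate the derived state is '0', and for the remaining characters it is '1'.
dorsal spines (derived state '1') is shared by K and L — a synapomorphy uniting that clade.
pollen tricolpate (derived state '0') is shared by B, S, U, and W — a synapomorphy uniting that clade.
wing venation reduced (derived state '1') is shared by B, U, and W — a synapomorphy uniting that clade.
Only B and W show the derived state '1' for calcified operculum, supporting them as a clade.
compound eyes (derived state '1') is unique to L (autapomorphy; uninformative for grouping).
Most parsimonious ingroup topology: ((((W,B),U),S),(L,K)).
L and K form a cherry on this tree, so they are sister taxa.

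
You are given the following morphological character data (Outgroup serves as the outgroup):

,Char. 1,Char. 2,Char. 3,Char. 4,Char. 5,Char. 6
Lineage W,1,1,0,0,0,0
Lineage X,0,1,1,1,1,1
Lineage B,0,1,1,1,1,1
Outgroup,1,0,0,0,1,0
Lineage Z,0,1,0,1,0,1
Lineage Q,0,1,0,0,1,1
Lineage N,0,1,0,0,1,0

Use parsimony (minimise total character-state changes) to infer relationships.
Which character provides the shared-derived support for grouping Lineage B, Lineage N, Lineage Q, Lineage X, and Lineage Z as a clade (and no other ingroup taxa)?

Character polarity is set by the outgroup: the derived state is whichever differs from the outgroup's state, so for Char. 1, Char. 5 the derived state is '0', and for the remaining characters it is '1'.
Char. 1 (derived state '0') is shared by Lineage B, Lineage N, Lineage Q, Lineage X, and Lineage Z — a synapomorphy uniting that clade.
Char. 2 (derived state '1') is shared by all ingroup taxa — unites the whole ingroup.
Only Lineage B and Lineage X show the derived state '1' for Char. 3, supporting them as a clade.
Only Lineage B, Lineage X, and Lineage Z show the derived state '1' for Char. 4, supporting them as a clade.
Char. 5 groups Lineage W and Lineage Z, which is incompatible with the clades supported by the remaining characters; treating it as convergent (homoplasy) costs fewer steps than any alternative tree.
Char. 6: derived state '1' in Lineage B, Lineage Q, Lineage X, and Lineage Z only — synapomorphy for {Lineage B, Lineage Q, Lineage X, Lineage Z}.
Most parsimonious ingroup topology: (((((Lineage X,Lineage B),Lineage Z),Lineage Q),Lineage N),Lineage W).
The clade {Lineage B, Lineage N, Lineage Q, Lineage X, Lineage Z} is supported by Char. 1: its derived state '0' occurs in exactly those taxa and in no other taxon (including the outgroup).

Char. 1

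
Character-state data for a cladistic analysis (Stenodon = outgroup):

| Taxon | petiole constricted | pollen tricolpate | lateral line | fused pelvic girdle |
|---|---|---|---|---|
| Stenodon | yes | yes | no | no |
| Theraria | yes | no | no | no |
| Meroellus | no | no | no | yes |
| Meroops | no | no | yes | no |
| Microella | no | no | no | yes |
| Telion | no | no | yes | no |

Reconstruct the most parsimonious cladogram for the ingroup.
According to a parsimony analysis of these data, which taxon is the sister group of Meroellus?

Microella

Character polarity is set by the outgroup: the derived state is whichever differs from the outgroup's state, so for petiole constricted, pollen tricolpate the derived state is 'no', and for the remaining characters it is 'yes'.
petiole constricted (derived state 'no') is shared by Meroellus, Meroops, Microella, and Telion — a synapomorphy uniting that clade.
All ingroup taxa share the derived state 'no' for pollen tricolpate; it defines the ingroup but does not resolve relationships within it.
lateral line: derived state 'yes' in Meroops and Telion only — synapomorphy for {Meroops, Telion}.
fused pelvic girdle (derived state 'yes') is shared by Meroellus and Microella — a synapomorphy uniting that clade.
Most parsimonious ingroup topology: (Theraria,((Meroellus,Microella),(Meroops,Telion))).
Meroellus and Microella form a cherry on this tree, so they are sister taxa.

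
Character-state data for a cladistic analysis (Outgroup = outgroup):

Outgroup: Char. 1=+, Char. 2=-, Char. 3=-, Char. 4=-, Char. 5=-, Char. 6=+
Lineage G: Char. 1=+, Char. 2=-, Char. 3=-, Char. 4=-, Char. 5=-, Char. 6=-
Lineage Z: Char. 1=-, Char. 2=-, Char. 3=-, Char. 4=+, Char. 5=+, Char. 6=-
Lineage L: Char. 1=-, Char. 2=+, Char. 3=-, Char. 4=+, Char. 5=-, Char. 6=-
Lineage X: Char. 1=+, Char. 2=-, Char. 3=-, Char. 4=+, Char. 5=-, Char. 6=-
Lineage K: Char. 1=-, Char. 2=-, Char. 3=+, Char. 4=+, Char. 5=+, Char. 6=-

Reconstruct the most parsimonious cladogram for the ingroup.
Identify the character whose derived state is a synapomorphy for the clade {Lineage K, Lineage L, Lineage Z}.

Character polarity is set by the outgroup: the derived state is whichever differs from the outgroup's state, so for Char. 1, Char. 6 the derived state is '-', and for the remaining characters it is '+'.
Char. 1: derived state '-' in Lineage K, Lineage L, and Lineage Z only — synapomorphy for {Lineage K, Lineage L, Lineage Z}.
Char. 2: derived state '+' in Lineage L only — an autapomorphy, so it tells us nothing about relationships among taxa.
Char. 3: derived state '+' in Lineage K only — an autapomorphy, so it tells us nothing about relationships among taxa.
Char. 4 (derived state '+') is shared by Lineage K, Lineage L, Lineage X, and Lineage Z — a synapomorphy uniting that clade.
Char. 5: derived state '+' in Lineage K and Lineage Z only — synapomorphy for {Lineage K, Lineage Z}.
All ingroup taxa share the derived state '-' for Char. 6; it defines the ingroup but does not resolve relationships within it.
Most parsimonious ingroup topology: (Lineage G,(((Lineage Z,Lineage K),Lineage L),Lineage X)).
The clade {Lineage K, Lineage L, Lineage Z} is supported by Char. 1: its derived state '-' occurs in exactly those taxa and in no other taxon (including the outgroup).

Char. 1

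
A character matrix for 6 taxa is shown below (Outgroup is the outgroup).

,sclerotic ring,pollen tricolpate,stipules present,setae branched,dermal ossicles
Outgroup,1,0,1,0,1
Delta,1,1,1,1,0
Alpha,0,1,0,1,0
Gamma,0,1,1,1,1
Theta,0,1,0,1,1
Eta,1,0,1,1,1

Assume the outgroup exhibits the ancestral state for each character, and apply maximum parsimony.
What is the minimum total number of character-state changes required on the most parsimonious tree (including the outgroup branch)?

Character polarity is set by the outgroup: the derived state is whichever differs from the outgroup's state, so for sclerotic ring, stipules present, dermal ossicles the derived state is '0', and for the remaining characters it is '1'.
sclerotic ring: derived state '0' in Alpha, Gamma, and Theta only — synapomorphy for {Alpha, Gamma, Theta}.
Only Alpha, Delta, Gamma, and Theta show the derived state '1' for pollen tricolpate, supporting them as a clade.
stipules present: derived state '0' in Alpha and Theta only — synapomorphy for {Alpha, Theta}.
setae branched (derived state '1') is shared by all ingroup taxa — unites the whole ingroup.
dermal ossicles (state '0') occurs in Alpha and Delta but conflicts with the nesting implied by the other characters — most parsimoniously interpreted as homoplasy.
Most parsimonious ingroup topology: (Eta,(((Theta,Alpha),Gamma),Delta)).
Changes per character on this tree: sclerotic ring: 1; pollen tricolpate: 1; stipules present: 1; setae branched: 1; dermal ossicles: 2.
Total = 6.

6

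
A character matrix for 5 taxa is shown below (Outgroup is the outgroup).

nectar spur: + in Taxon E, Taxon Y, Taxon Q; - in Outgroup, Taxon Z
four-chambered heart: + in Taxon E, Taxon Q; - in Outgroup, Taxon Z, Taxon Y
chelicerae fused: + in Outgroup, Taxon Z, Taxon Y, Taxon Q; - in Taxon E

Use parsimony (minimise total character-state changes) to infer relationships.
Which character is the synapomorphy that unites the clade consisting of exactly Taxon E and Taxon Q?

four-chambered heart

Character polarity is set by the outgroup: the derived state is whichever differs from the outgroup's state, so for chelicerae fused the derived state is '-', and for the remaining characters it is '+'.
Only Taxon E, Taxon Q, and Taxon Y show the derived state '+' for nectar spur, supporting them as a clade.
four-chambered heart: derived state '+' in Taxon E and Taxon Q only — synapomorphy for {Taxon E, Taxon Q}.
chelicerae fused (derived state '-') is unique to Taxon E (autapomorphy; uninformative for grouping).
Most parsimonious ingroup topology: (((Taxon E,Taxon Q),Taxon Y),Taxon Z).
The clade {Taxon E, Taxon Q} is supported by four-chambered heart: its derived state '+' occurs in exactly those taxa and in no other taxon (including the outgroup).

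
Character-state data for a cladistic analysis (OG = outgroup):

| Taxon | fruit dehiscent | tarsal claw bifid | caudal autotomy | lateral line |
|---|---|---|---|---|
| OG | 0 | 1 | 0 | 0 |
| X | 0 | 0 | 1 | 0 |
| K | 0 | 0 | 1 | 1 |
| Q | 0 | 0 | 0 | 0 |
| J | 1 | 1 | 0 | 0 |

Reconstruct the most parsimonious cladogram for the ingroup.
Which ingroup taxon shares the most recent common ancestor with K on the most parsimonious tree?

Character polarity is set by the outgroup: the derived state is whichever differs from the outgroup's state, so for tarsal claw bifid the derived state is '0', and for the remaining characters it is '1'.
fruit dehiscent (derived state '1') is unique to J (autapomorphy; uninformative for grouping).
Only K, Q, and X show the derived state '0' for tarsal claw bifid, supporting them as a clade.
Only K and X show the derived state '1' for caudal autotomy, supporting them as a clade.
lateral line (derived state '1') is unique to K (autapomorphy; uninformative for grouping).
Most parsimonious ingroup topology: (((X,K),Q),J).
K and X form a cherry on this tree, so they are sister taxa.

X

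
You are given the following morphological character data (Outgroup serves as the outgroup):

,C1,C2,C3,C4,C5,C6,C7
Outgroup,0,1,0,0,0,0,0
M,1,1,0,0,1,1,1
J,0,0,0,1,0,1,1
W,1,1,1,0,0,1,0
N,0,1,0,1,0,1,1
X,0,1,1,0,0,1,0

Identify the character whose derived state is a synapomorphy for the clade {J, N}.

Character polarity is set by the outgroup: the derived state is whichever differs from the outgroup's state, so for C2 the derived state is '0', and for the remaining characters it is '1'.
C1 groups M and W, which is incompatible with the clades supported by the remaining characters; treating it as convergent (homoplasy) costs fewer steps than any alternative tree.
C2 (derived state '0') is unique to J (autapomorphy; uninformative for grouping).
Only W and X show the derived state '1' for C3, supporting them as a clade.
Only J and N show the derived state '1' for C4, supporting them as a clade.
C5 (derived state '1') is unique to M (autapomorphy; uninformative for grouping).
All ingroup taxa share the derived state '1' for C6; it defines the ingroup but does not resolve relationships within it.
C7 (derived state '1') is shared by J, M, and N — a synapomorphy uniting that clade.
Most parsimonious ingroup topology: ((M,(J,N)),(W,X)).
The clade {J, N} is supported by C4: its derived state '1' occurs in exactly those taxa and in no other taxon (including the outgroup).

C4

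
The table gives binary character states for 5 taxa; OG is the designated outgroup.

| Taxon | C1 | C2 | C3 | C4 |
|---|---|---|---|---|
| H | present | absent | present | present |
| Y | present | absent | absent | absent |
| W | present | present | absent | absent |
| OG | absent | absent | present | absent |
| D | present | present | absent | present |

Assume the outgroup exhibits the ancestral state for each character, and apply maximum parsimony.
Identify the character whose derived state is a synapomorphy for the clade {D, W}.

C2

Character polarity is set by the outgroup: the derived state is whichever differs from the outgroup's state, so for C3 the derived state is 'absent', and for the remaining characters it is 'present'.
All ingroup taxa share the derived state 'present' for C1; it defines the ingroup but does not resolve relationships within it.
C2: derived state 'present' in D and W only — synapomorphy for {D, W}.
C3 (derived state 'absent') is shared by D, W, and Y — a synapomorphy uniting that clade.
C4 (state 'present') occurs in D and H but conflicts with the nesting implied by the other characters — most parsimoniously interpreted as homoplasy.
Most parsimonious ingroup topology: (((D,W),Y),H).
The clade {D, W} is supported by C2: its derived state 'present' occurs in exactly those taxa and in no other taxon (including the outgroup).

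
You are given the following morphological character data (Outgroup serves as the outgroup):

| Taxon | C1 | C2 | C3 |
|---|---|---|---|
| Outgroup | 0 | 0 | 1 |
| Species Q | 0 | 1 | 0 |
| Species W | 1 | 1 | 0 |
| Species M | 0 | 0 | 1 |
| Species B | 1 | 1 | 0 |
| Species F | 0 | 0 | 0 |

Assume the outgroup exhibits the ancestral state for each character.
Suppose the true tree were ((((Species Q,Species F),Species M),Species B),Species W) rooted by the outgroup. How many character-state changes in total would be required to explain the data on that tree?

Map each character onto ((((Species Q,Species F),Species M),Species B),Species W) (rooted by Outgroup) and count the minimum state changes it requires (Fitch parsimony):
C1: 2; C2: 3; C3: 2.
Total tree length = 7.

7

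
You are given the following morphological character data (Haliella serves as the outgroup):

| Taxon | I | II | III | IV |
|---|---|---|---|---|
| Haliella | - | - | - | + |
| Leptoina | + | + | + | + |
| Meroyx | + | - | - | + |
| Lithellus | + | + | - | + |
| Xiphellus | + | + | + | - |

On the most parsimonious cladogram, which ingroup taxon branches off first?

Meroyx

Character polarity is set by the outgroup: the derived state is whichever differs from the outgroup's state, so for IV the derived state is '-', and for the remaining characters it is '+'.
I (derived state '+') is shared by all ingroup taxa — unites the whole ingroup.
II: derived state '+' in Leptoina, Lithellus, and Xiphellus only — synapomorphy for {Leptoina, Lithellus, Xiphellus}.
Only Leptoina and Xiphellus show the derived state '+' for III, supporting them as a clade.
IV: derived state '-' in Xiphellus only — an autapomorphy, so it tells us nothing about relationships among taxa.
Most parsimonious ingroup topology: (((Leptoina,Xiphellus),Lithellus),Meroyx).
Meroyx is sister to the clade containing all other ingroup taxa, so it is the earliest-diverging (most basal) ingroup lineage.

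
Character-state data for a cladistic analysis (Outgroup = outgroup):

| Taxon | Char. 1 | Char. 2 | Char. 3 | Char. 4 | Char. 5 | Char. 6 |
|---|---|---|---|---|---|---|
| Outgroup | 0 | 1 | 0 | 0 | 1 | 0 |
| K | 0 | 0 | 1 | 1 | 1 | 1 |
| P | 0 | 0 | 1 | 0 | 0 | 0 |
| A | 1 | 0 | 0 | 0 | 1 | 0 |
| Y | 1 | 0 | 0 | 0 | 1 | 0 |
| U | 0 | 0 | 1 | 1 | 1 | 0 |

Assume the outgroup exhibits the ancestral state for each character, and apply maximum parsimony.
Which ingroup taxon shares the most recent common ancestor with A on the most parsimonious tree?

Character polarity is set by the outgroup: the derived state is whichever differs from the outgroup's state, so for Char. 2, Char. 5 the derived state is '0', and for the remaining characters it is '1'.
Char. 1: derived state '1' in A and Y only — synapomorphy for {A, Y}.
All ingroup taxa share the derived state '0' for Char. 2; it defines the ingroup but does not resolve relationships within it.
Only K, P, and U show the derived state '1' for Char. 3, supporting them as a clade.
Only K and U show the derived state '1' for Char. 4, supporting them as a clade.
Char. 5: derived state '0' in P only — an autapomorphy, so it tells us nothing about relationships among taxa.
Char. 6 (derived state '1') is unique to K (autapomorphy; uninformative for grouping).
Most parsimonious ingroup topology: (((K,U),P),(A,Y)).
A and Y form a cherry on this tree, so they are sister taxa.

Y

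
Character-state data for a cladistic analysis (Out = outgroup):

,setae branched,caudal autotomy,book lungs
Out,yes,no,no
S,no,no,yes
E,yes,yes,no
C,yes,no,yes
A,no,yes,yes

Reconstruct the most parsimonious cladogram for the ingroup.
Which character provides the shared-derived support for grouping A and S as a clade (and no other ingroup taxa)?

setae branched

Character polarity is set by the outgroup: the derived state is whichever differs from the outgroup's state, so for setae branched the derived state is 'no', and for the remaining characters it is 'yes'.
setae branched (derived state 'no') is shared by A and S — a synapomorphy uniting that clade.
caudal autotomy (state 'yes') occurs in A and E but conflicts with the nesting implied by the other characters — most parsimoniously interpreted as homoplasy.
Only A, C, and S show the derived state 'yes' for book lungs, supporting them as a clade.
Most parsimonious ingroup topology: (((S,A),C),E).
The clade {A, S} is supported by setae branched: its derived state 'no' occurs in exactly those taxa and in no other taxon (including the outgroup).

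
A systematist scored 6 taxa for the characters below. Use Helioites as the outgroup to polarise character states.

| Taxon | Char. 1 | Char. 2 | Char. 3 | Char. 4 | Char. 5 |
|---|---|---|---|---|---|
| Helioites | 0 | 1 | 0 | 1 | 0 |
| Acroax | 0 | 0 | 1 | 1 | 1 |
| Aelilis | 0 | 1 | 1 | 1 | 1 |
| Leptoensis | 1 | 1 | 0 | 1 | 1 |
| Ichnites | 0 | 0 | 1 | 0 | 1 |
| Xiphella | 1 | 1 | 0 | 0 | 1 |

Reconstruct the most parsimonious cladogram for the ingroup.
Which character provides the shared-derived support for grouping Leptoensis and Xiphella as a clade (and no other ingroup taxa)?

Character polarity is set by the outgroup: the derived state is whichever differs from the outgroup's state, so for Char. 2, Char. 4 the derived state is '0', and for the remaining characters it is '1'.
Only Leptoensis and Xiphella show the derived state '1' for Char. 1, supporting them as a clade.
Only Acroax and Ichnites show the derived state '0' for Char. 2, supporting them as a clade.
Char. 3: derived state '1' in Acroax, Aelilis, and Ichnites only — synapomorphy for {Acroax, Aelilis, Ichnites}.
Char. 4 (state '0') occurs in Ichnites and Xiphella but conflicts with the nesting implied by the other characters — most parsimoniously interpreted as homoplasy.
All ingroup taxa share the derived state '1' for Char. 5; it defines the ingroup but does not resolve relationships within it.
Most parsimonious ingroup topology: (((Acroax,Ichnites),Aelilis),(Leptoensis,Xiphella)).
The clade {Leptoensis, Xiphella} is supported by Char. 1: its derived state '1' occurs in exactly those taxa and in no other taxon (including the outgroup).

Char. 1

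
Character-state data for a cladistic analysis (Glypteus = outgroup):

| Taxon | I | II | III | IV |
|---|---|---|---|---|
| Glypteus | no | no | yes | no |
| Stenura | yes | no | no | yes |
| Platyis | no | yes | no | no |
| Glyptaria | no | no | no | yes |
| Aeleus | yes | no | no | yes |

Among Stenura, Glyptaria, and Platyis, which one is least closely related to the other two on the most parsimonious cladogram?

Character polarity is set by the outgroup: the derived state is whichever differs from the outgroup's state, so for III the derived state is 'no', and for the remaining characters it is 'yes'.
I: derived state 'yes' in Aeleus and Stenura only — synapomorphy for {Aeleus, Stenura}.
II (derived state 'yes') is unique to Platyis (autapomorphy; uninformative for grouping).
All ingroup taxa share the derived state 'no' for III; it defines the ingroup but does not resolve relationships within it.
IV (derived state 'yes') is shared by Aeleus, Glyptaria, and Stenura — a synapomorphy uniting that clade.
Most parsimonious ingroup topology: (((Stenura,Aeleus),Glyptaria),Platyis).
Stenura and Glyptaria share a more recent common ancestor with each other than either does with Platyis, so Platyis is the least closely related of the three.

Platyis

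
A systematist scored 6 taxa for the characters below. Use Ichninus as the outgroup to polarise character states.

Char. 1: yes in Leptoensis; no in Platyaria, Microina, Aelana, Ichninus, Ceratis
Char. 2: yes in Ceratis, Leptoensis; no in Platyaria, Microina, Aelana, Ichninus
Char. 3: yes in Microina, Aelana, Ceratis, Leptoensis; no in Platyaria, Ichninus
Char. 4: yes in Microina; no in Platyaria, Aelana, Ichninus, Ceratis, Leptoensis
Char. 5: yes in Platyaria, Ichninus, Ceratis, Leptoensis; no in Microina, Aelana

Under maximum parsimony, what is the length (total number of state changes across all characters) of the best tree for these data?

Character polarity is set by the outgroup: the derived state is whichever differs from the outgroup's state, so for Char. 5 the derived state is 'no', and for the remaining characters it is 'yes'.
Char. 1: derived state 'yes' in Leptoensis only — an autapomorphy, so it tells us nothing about relationships among taxa.
Only Ceratis and Leptoensis show the derived state 'yes' for Char. 2, supporting them as a clade.
Char. 3 (derived state 'yes') is shared by Aelana, Ceratis, Leptoensis, and Microina — a synapomorphy uniting that clade.
Char. 4: derived state 'yes' in Microina only — an autapomorphy, so it tells us nothing about relationships among taxa.
Char. 5 (derived state 'no') is shared by Aelana and Microina — a synapomorphy uniting that clade.
Most parsimonious ingroup topology: (((Ceratis,Leptoensis),(Aelana,Microina)),Platyaria).
Changes per character on this tree: Char. 1: 1; Char. 2: 1; Char. 3: 1; Char. 4: 1; Char. 5: 1.
Total = 5.

5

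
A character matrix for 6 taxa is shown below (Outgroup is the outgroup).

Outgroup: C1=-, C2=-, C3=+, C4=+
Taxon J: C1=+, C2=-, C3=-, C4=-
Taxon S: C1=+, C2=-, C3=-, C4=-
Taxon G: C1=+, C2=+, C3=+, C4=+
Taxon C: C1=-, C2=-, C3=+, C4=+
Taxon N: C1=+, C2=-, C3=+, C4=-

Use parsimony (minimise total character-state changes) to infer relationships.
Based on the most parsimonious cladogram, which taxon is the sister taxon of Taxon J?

Taxon S

Character polarity is set by the outgroup: the derived state is whichever differs from the outgroup's state, so for C3, C4 the derived state is '-', and for the remaining characters it is '+'.
C1: derived state '+' in Taxon G, Taxon J, Taxon N, and Taxon S only — synapomorphy for {Taxon G, Taxon J, Taxon N, Taxon S}.
C2 (derived state '+') is unique to Taxon G (autapomorphy; uninformative for grouping).
C3 (derived state '-') is shared by Taxon J and Taxon S — a synapomorphy uniting that clade.
Only Taxon J, Taxon N, and Taxon S show the derived state '-' for C4, supporting them as a clade.
Most parsimonious ingroup topology: ((((Taxon J,Taxon S),Taxon N),Taxon G),Taxon C).
Taxon J and Taxon S form a cherry on this tree, so they are sister taxa.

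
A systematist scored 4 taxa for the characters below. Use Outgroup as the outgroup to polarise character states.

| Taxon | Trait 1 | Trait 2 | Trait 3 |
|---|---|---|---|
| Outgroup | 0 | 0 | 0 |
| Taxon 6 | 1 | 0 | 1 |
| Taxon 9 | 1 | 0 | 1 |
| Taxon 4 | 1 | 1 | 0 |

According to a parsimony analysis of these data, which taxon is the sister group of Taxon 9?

The outgroup has state '0' for every character, so '1' is the derived state throughout.
Trait 1 (derived state '1') is shared by all ingroup taxa — unites the whole ingroup.
Trait 2: derived state '1' in Taxon 4 only — an autapomorphy, so it tells us nothing about relationships among taxa.
Only Taxon 6 and Taxon 9 show the derived state '1' for Trait 3, supporting them as a clade.
Most parsimonious ingroup topology: ((Taxon 6,Taxon 9),Taxon 4).
Taxon 9 and Taxon 6 form a cherry on this tree, so they are sister taxa.

Taxon 6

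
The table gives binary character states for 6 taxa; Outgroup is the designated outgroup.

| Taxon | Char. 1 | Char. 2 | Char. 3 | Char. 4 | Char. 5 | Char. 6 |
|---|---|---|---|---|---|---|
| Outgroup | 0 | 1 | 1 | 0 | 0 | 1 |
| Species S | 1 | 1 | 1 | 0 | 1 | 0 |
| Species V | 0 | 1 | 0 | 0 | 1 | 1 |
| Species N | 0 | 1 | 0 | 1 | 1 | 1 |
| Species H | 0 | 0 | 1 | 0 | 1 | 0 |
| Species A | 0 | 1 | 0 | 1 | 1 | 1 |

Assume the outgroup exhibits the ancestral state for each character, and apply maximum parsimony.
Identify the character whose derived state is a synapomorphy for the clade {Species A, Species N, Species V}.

Char. 3

Character polarity is set by the outgroup: the derived state is whichever differs from the outgroup's state, so for Char. 2, Char. 3, Char. 6 the derived state is '0', and for the remaining characters it is '1'.
Char. 1: derived state '1' in Species S only — an autapomorphy, so it tells us nothing about relationships among taxa.
Char. 2: derived state '0' in Species H only — an autapomorphy, so it tells us nothing about relationships among taxa.
Only Species A, Species N, and Species V show the derived state '0' for Char. 3, supporting them as a clade.
Char. 4 (derived state '1') is shared by Species A and Species N — a synapomorphy uniting that clade.
All ingroup taxa share the derived state '1' for Char. 5; it defines the ingroup but does not resolve relationships within it.
Only Species H and Species S show the derived state '0' for Char. 6, supporting them as a clade.
Most parsimonious ingroup topology: ((Species S,Species H),(Species V,(Species N,Species A))).
The clade {Species A, Species N, Species V} is supported by Char. 3: its derived state '0' occurs in exactly those taxa and in no other taxon (including the outgroup).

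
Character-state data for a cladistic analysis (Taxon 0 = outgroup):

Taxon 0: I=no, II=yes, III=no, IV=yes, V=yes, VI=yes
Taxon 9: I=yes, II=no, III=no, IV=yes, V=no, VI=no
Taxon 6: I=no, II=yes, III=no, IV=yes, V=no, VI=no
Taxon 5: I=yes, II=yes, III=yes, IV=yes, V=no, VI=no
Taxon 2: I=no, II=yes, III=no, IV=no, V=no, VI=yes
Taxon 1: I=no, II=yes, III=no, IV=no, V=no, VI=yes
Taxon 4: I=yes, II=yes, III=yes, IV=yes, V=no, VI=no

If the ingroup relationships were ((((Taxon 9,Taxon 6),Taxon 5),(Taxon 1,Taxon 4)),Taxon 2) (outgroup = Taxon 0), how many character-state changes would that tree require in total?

Map each character onto ((((Taxon 9,Taxon 6),Taxon 5),(Taxon 1,Taxon 4)),Taxon 2) (rooted by Taxon 0) and count the minimum state changes it requires (Fitch parsimony):
I: 3; II: 1; III: 2; IV: 2; V: 1; VI: 2.
Total tree length = 11.

11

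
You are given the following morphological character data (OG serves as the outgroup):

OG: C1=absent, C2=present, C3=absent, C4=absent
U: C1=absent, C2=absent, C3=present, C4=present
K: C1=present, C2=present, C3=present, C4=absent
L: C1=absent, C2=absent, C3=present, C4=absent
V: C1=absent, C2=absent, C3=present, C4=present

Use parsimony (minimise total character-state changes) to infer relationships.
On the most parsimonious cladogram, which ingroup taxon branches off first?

K

Character polarity is set by the outgroup: the derived state is whichever differs from the outgroup's state, so for C2 the derived state is 'absent', and for the remaining characters it is 'present'.
C1 (derived state 'present') is unique to K (autapomorphy; uninformative for grouping).
Only L, U, and V show the derived state 'absent' for C2, supporting them as a clade.
All ingroup taxa share the derived state 'present' for C3; it defines the ingroup but does not resolve relationships within it.
C4: derived state 'present' in U and V only — synapomorphy for {U, V}.
Most parsimonious ingroup topology: (((U,V),L),K).
K is sister to the clade containing all other ingroup taxa, so it is the earliest-diverging (most basal) ingroup lineage.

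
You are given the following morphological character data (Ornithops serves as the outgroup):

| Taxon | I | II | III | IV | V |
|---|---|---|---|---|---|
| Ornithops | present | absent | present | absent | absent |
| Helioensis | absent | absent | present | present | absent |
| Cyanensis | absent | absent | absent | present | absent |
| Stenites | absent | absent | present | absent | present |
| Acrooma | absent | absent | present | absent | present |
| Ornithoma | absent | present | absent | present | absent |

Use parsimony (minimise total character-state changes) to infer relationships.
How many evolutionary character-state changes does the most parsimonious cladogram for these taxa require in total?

5

Character polarity is set by the outgroup: the derived state is whichever differs from the outgroup's state, so for I, III the derived state is 'absent', and for the remaining characters it is 'present'.
I (derived state 'absent') is shared by all ingroup taxa — unites the whole ingroup.
II (derived state 'present') is unique to Ornithoma (autapomorphy; uninformative for grouping).
III (derived state 'absent') is shared by Cyanensis and Ornithoma — a synapomorphy uniting that clade.
Only Cyanensis, Helioensis, and Ornithoma show the derived state 'present' for IV, supporting them as a clade.
V: derived state 'present' in Acrooma and Stenites only — synapomorphy for {Acrooma, Stenites}.
Most parsimonious ingroup topology: ((Helioensis,(Cyanensis,Ornithoma)),(Stenites,Acrooma)).
Changes per character on this tree: I: 1; II: 1; III: 1; IV: 1; V: 1.
Total = 5.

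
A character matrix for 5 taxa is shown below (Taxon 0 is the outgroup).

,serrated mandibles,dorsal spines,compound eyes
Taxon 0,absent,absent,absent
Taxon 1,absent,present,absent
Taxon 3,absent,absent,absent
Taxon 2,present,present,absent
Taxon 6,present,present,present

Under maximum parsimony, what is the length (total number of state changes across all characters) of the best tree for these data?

The outgroup has state 'absent' for every character, so 'present' is the derived state throughout.
serrated mandibles: derived state 'present' in Taxon 2 and Taxon 6 only — synapomorphy for {Taxon 2, Taxon 6}.
Only Taxon 1, Taxon 2, and Taxon 6 show the derived state 'present' for dorsal spines, supporting them as a clade.
compound eyes (derived state 'present') is unique to Taxon 6 (autapomorphy; uninformative for grouping).
Most parsimonious ingroup topology: ((Taxon 1,(Taxon 2,Taxon 6)),Taxon 3).
Changes per character on this tree: serrated mandibles: 1; dorsal spines: 1; compound eyes: 1.
Total = 3.

3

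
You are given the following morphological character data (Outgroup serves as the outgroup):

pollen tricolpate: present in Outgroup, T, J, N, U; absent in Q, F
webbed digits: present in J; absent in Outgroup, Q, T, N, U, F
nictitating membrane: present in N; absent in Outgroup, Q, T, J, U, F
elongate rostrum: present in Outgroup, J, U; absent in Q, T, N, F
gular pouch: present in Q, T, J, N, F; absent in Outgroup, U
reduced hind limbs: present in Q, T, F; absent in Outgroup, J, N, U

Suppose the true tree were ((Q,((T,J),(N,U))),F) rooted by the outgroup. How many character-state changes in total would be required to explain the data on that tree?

12

Map each character onto ((Q,((T,J),(N,U))),F) (rooted by Outgroup) and count the minimum state changes it requires (Fitch parsimony):
pollen tricolpate: 2; webbed digits: 1; nictitating membrane: 1; elongate rostrum: 3; gular pouch: 2; reduced hind limbs: 3.
Total tree length = 12.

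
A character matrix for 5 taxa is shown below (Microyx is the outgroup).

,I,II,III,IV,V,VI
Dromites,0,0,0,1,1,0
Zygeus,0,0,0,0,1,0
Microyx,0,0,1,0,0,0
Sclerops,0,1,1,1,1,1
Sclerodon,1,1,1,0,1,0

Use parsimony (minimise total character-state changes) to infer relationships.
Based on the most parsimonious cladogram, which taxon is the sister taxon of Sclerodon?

Character polarity is set by the outgroup: the derived state is whichever differs from the outgroup's state, so for III the derived state is '0', and for the remaining characters it is '1'.
I (derived state '1') is unique to Sclerodon (autapomorphy; uninformative for grouping).
Only Sclerodon and Sclerops show the derived state '1' for II, supporting them as a clade.
III: derived state '0' in Dromites and Zygeus only — synapomorphy for {Dromites, Zygeus}.
IV (state '1') occurs in Dromites and Sclerops but conflicts with the nesting implied by the other characters — most parsimoniously interpreted as homoplasy.
All ingroup taxa share the derived state '1' for V; it defines the ingroup but does not resolve relationships within it.
VI: derived state '1' in Sclerops only — an autapomorphy, so it tells us nothing about relationships among taxa.
Most parsimonious ingroup topology: ((Sclerops,Sclerodon),(Zygeus,Dromites)).
Sclerodon and Sclerops form a cherry on this tree, so they are sister taxa.

Sclerops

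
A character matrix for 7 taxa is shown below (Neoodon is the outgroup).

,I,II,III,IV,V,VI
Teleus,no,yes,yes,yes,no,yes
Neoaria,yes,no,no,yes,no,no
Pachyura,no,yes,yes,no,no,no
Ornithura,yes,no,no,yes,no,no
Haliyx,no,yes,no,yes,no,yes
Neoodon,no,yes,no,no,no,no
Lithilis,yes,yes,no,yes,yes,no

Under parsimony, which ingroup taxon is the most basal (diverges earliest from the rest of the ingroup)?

Character polarity is set by the outgroup: the derived state is whichever differs from the outgroup's state, so for II the derived state is 'no', and for the remaining characters it is 'yes'.
I (derived state 'yes') is shared by Lithilis, Neoaria, and Ornithura — a synapomorphy uniting that clade.
II (derived state 'no') is shared by Neoaria and Ornithura — a synapomorphy uniting that clade.
III (state 'yes') occurs in Pachyura and Teleus but conflicts with the nesting implied by the other characters — most parsimoniously interpreted as homoplasy.
IV (derived state 'yes') is shared by Haliyx, Lithilis, Neoaria, Ornithura, and Teleus — a synapomorphy uniting that clade.
V (derived state 'yes') is unique to Lithilis (autapomorphy; uninformative for grouping).
VI (derived state 'yes') is shared by Haliyx and Teleus — a synapomorphy uniting that clade.
Most parsimonious ingroup topology: (((Teleus,Haliyx),((Ornithura,Neoaria),Lithilis)),Pachyura).
Pachyura is sister to the clade containing all other ingroup taxa, so it is the earliest-diverging (most basal) ingroup lineage.

Pachyura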